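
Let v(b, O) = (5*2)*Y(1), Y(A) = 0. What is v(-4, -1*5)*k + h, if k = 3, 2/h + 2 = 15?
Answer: 2/13 ≈ 0.15385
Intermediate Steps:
h = 2/13 (h = 2/(-2 + 15) = 2/13 ≈ 0.15385)
v(b, O) = 0 (v(b, O) = (5*2)*0 = 10*0 = 0)
v(-4, -1*5)*k + h = 0*3 + 2/13 = 0 + 2/13 = 2/13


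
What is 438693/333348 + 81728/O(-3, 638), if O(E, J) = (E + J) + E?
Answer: 1146713305/8778164 ≈ 130.63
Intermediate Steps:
O(E, J) = J + 2*E
438693/333348 + 81728/O(-3, 638) = 438693/333348 + 81728/(638 + 2*(-3)) = 438693*(1/333348) + 81728/(638 - 6) = 146231/111116 + 81728/632 = 146231/111116 + 81728*(1/632) = 146231/111116 + 10216/79 = 1146713305/8778164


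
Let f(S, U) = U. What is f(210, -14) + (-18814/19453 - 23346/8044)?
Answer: -1398104301/78239966 ≈ -17.869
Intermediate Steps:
f(210, -14) + (-18814/19453 - 23346/8044) = -14 + (-18814/19453 - 23346/8044) = -14 + (-18814*1/19453 - 23346*1/8044) = -14 + (-18814/19453 - 11673/4022) = -14 - 302744777/78239966 = -1398104301/78239966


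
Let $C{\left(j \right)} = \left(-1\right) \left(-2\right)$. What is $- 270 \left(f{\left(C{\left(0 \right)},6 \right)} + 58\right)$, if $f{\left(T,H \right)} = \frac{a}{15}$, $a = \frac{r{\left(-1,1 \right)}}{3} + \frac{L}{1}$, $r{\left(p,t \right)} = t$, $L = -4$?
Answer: $-15594$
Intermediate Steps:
$a = - \frac{11}{3}$ ($a = 1 \cdot \frac{1}{3} - \frac{4}{1} = 1 \cdot \frac{1}{3} - 4 = \frac{1}{3} - 4 = - \frac{11}{3} \approx -3.6667$)
$C{\left(j \right)} = 2$
$f{\left(T,H \right)} = - \frac{11}{45}$ ($f{\left(T,H \right)} = - \frac{11}{3 \cdot 15} = \left(- \frac{11}{3}\right) \frac{1}{15} = - \frac{11}{45}$)
$- 270 \left(f{\left(C{\left(0 \right)},6 \right)} + 58\right) = - 270 \left(- \frac{11}{45} + 58\right) = \left(-270\right) \frac{2599}{45} = -15594$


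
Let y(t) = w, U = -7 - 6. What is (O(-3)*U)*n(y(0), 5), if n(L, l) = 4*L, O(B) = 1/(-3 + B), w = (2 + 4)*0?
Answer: 0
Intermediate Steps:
w = 0 (w = 6*0 = 0)
U = -13
y(t) = 0
(O(-3)*U)*n(y(0), 5) = (-13/(-3 - 3))*(4*0) = (-13/(-6))*0 = -⅙*(-13)*0 = (13/6)*0 = 0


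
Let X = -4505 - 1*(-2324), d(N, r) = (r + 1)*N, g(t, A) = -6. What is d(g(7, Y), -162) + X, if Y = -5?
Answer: -1215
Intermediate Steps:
d(N, r) = N*(1 + r) (d(N, r) = (1 + r)*N = N*(1 + r))
X = -2181 (X = -4505 + 2324 = -2181)
d(g(7, Y), -162) + X = -6*(1 - 162) - 2181 = -6*(-161) - 2181 = 966 - 2181 = -1215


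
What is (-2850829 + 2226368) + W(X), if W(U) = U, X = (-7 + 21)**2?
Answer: -624265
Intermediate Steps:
X = 196 (X = 14**2 = 196)
(-2850829 + 2226368) + W(X) = (-2850829 + 2226368) + 196 = -624461 + 196 = -624265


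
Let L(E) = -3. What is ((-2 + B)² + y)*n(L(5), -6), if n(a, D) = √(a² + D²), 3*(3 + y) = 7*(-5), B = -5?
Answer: 103*√5 ≈ 230.31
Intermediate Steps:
y = -44/3 (y = -3 + (7*(-5))/3 = -3 + (⅓)*(-35) = -3 - 35/3 = -44/3 ≈ -14.667)
n(a, D) = √(D² + a²)
((-2 + B)² + y)*n(L(5), -6) = ((-2 - 5)² - 44/3)*√((-6)² + (-3)²) = ((-7)² - 44/3)*√(36 + 9) = (49 - 44/3)*√45 = 103*(3*√5)/3 = 103*√5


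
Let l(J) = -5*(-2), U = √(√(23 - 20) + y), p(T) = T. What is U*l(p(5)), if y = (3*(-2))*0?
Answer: 10*3^(¼) ≈ 13.161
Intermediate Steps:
y = 0 (y = -6*0 = 0)
U = 3^(¼) (U = √(√(23 - 20) + 0) = √(√3 + 0) = √(√3) = 3^(¼) ≈ 1.3161)
l(J) = 10
U*l(p(5)) = 3^(¼)*10 = 10*3^(¼)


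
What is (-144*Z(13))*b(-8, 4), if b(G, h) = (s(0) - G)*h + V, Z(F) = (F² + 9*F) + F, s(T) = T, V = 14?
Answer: -1980576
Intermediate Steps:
Z(F) = F² + 10*F
b(G, h) = 14 - G*h (b(G, h) = (0 - G)*h + 14 = (-G)*h + 14 = -G*h + 14 = 14 - G*h)
(-144*Z(13))*b(-8, 4) = (-1872*(10 + 13))*(14 - 1*(-8)*4) = (-1872*23)*(14 + 32) = -144*299*46 = -43056*46 = -1980576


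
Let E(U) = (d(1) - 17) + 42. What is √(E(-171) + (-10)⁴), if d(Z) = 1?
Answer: 3*√1114 ≈ 100.13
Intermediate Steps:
E(U) = 26 (E(U) = (1 - 17) + 42 = -16 + 42 = 26)
√(E(-171) + (-10)⁴) = √(26 + (-10)⁴) = √(26 + 10000) = √10026 = 3*√1114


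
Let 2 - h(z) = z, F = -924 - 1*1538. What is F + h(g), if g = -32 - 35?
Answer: -2393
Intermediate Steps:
F = -2462 (F = -924 - 1538 = -2462)
g = -67
h(z) = 2 - z
F + h(g) = -2462 + (2 - 1*(-67)) = -2462 + (2 + 67) = -2462 + 69 = -2393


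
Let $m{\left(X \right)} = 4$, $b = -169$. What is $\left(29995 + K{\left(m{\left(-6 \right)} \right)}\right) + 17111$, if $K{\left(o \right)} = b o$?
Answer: $46430$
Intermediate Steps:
$K{\left(o \right)} = - 169 o$
$\left(29995 + K{\left(m{\left(-6 \right)} \right)}\right) + 17111 = \left(29995 - 676\right) + 17111 = 29319 + 17111 = 46430$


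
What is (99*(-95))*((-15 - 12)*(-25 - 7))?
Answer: -8125920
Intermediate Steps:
(99*(-95))*((-15 - 12)*(-25 - 7)) = -(-253935)*(-32) = -9405*864 = -8125920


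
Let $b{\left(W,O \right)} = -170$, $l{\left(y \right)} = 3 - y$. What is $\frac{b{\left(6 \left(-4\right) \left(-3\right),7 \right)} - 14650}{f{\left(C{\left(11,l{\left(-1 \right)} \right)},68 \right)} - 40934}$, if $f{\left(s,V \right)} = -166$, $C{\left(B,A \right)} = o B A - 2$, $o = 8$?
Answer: $\frac{247}{685} \approx 0.36058$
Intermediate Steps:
$C{\left(B,A \right)} = -2 + 8 A B$ ($C{\left(B,A \right)} = 8 B A - 2 = 8 A B - 2 = -2 + 8 A B$)
$\frac{b{\left(6 \left(-4\right) \left(-3\right),7 \right)} - 14650}{f{\left(C{\left(11,l{\left(-1 \right)} \right)},68 \right)} - 40934} = \frac{-170 - 14650}{-166 - 40934} = - \frac{14820}{-41100} = \left(-14820\right) \left(- \frac{1}{41100}\right) = \frac{247}{685}$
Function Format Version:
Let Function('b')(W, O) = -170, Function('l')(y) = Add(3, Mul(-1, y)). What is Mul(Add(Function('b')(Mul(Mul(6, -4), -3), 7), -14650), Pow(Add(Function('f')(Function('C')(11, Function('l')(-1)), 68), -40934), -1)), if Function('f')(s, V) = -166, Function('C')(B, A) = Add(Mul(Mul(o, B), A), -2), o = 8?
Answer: Rational(247, 685) ≈ 0.36058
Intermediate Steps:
Function('C')(B, A) = Add(-2, Mul(8, A, B)) (Function('C')(B, A) = Add(Mul(Mul(8, B), A), -2) = Add(Mul(8, A, B), -2) = Add(-2, Mul(8, A, B)))
Mul(Add(Function('b')(Mul(Mul(6, -4), -3), 7), -14650), Pow(Add(Function('f')(Function('C')(11, Function('l')(-1)), 68), -40934), -1)) = Mul(Add(-170, -14650), Pow(Add(-166, -40934), -1)) = Mul(-14820, Pow(-41100, -1)) = Mul(-14820, Rational(-1, 41100)) = Rational(247, 685)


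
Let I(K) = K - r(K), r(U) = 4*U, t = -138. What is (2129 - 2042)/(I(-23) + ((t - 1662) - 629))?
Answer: -87/2360 ≈ -0.036864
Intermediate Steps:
I(K) = -3*K (I(K) = K - 4*K = -3*K)
(2129 - 2042)/(I(-23) + ((t - 1662) - 629)) = (2129 - 2042)/(-3*(-23) + ((-138 - 1662) - 629)) = 87/(69 + (-1800 - 629)) = 87/(69 - 2429) = 87/(-2360) = 87*(-1/2360) = -87/2360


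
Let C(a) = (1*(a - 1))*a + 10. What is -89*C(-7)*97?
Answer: -569778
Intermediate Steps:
C(a) = 10 + a*(-1 + a) (C(a) = (1*(-1 + a))*a + 10 = (-1 + a)*a + 10 = a*(-1 + a) + 10 = 10 + a*(-1 + a))
-89*C(-7)*97 = -89*(10 + (-7)² - 1*(-7))*97 = -89*(10 + 49 + 7)*97 = -89*66*97 = -5874*97 = -569778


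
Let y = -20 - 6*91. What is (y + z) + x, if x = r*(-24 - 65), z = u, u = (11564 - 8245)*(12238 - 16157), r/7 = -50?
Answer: -12976577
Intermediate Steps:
y = -566 (y = -20 - 546 = -566)
r = -350 (r = 7*(-50) = -350)
u = -13007161 (u = 3319*(-3919) = -13007161)
z = -13007161
x = 31150 (x = -350*(-24 - 65) = -350*(-89) = 31150)
(y + z) + x = (-566 - 13007161) + 31150 = -13007727 + 31150 = -12976577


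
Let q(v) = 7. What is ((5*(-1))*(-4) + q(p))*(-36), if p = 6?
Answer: -972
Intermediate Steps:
((5*(-1))*(-4) + q(p))*(-36) = ((5*(-1))*(-4) + 7)*(-36) = (-5*(-4) + 7)*(-36) = (20 + 7)*(-36) = 27*(-36) = -972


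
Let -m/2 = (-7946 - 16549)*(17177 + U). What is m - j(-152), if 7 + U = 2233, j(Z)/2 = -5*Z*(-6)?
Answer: 950562090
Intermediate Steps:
j(Z) = 60*Z (j(Z) = 2*(-5*Z*(-6)) = 2*(30*Z) = 60*Z)
U = 2226 (U = -7 + 2233 = 2226)
m = 950552970 (m = -2*(-7946 - 16549)*(17177 + 2226) = -(-48990)*19403 = -2*(-475276485) = 950552970)
m - j(-152) = 950552970 - 60*(-152) = 950552970 - 1*(-9120) = 950552970 + 9120 = 950562090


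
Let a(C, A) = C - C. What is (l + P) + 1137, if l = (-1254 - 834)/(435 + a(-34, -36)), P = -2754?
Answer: -8109/5 ≈ -1621.8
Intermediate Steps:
a(C, A) = 0
l = -24/5 (l = (-1254 - 834)/(435 + 0) = -2088/435 = -2088*1/435 = -24/5 ≈ -4.8000)
(l + P) + 1137 = (-24/5 - 2754) + 1137 = -13794/5 + 1137 = -8109/5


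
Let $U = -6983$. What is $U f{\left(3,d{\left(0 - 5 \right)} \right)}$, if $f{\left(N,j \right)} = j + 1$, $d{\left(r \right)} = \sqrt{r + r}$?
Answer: $-6983 - 6983 i \sqrt{10} \approx -6983.0 - 22082.0 i$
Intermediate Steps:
$d{\left(r \right)} = \sqrt{2} \sqrt{r}$ ($d{\left(r \right)} = \sqrt{2 r} = \sqrt{2} \sqrt{r}$)
$f{\left(N,j \right)} = 1 + j$
$U f{\left(3,d{\left(0 - 5 \right)} \right)} = - 6983 \left(1 + \sqrt{2} \sqrt{0 - 5}\right) = - 6983 \left(1 + \sqrt{2} \sqrt{-5}\right) = - 6983 \left(1 + \sqrt{2} i \sqrt{5}\right) = - 6983 \left(1 + i \sqrt{10}\right) = -6983 - 6983 i \sqrt{10}$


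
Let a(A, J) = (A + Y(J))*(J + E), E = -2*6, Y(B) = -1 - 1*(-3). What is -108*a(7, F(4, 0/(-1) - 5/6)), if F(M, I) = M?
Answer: 7776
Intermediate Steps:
Y(B) = 2 (Y(B) = -1 + 3 = 2)
E = -12
a(A, J) = (-12 + J)*(2 + A) (a(A, J) = (A + 2)*(J - 12) = (2 + A)*(-12 + J) = (-12 + J)*(2 + A))
-108*a(7, F(4, 0/(-1) - 5/6)) = -108*(-24 - 12*7 + 2*4 + 7*4) = -108*(-24 - 84 + 8 + 28) = -108*(-72) = 7776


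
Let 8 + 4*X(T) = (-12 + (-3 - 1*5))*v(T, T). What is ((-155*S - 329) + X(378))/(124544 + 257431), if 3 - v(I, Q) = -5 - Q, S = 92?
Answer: -5507/127325 ≈ -0.043252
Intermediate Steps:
v(I, Q) = 8 + Q (v(I, Q) = 3 - (-5 - Q) = 3 + (5 + Q) = 8 + Q)
X(T) = -42 - 5*T (X(T) = -2 + ((-12 + (-3 - 1*5))*(8 + T))/4 = -2 + ((-12 + (-3 - 5))*(8 + T))/4 = -2 + ((-12 - 8)*(8 + T))/4 = -2 + (-20*(8 + T))/4 = -2 + (-160 - 20*T)/4 = -2 + (-40 - 5*T) = -42 - 5*T)
((-155*S - 329) + X(378))/(124544 + 257431) = ((-155*92 - 329) + (-42 - 5*378))/(124544 + 257431) = ((-14260 - 329) + (-42 - 1890))/381975 = (-14589 - 1932)*(1/381975) = -16521*1/381975 = -5507/127325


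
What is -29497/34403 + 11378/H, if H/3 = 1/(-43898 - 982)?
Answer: -5855902546137/34403 ≈ -1.7021e+8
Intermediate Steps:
H = -1/14960 (H = 3/(-43898 - 982) = 3/(-44880) = 3*(-1/44880) = -1/14960 ≈ -6.6845e-5)
-29497/34403 + 11378/H = -29497/34403 + 11378/(-1/14960) = -29497*1/34403 + 11378*(-14960) = -29497/34403 - 170214880 = -5855902546137/34403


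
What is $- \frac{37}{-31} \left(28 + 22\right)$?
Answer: $\frac{1850}{31} \approx 59.677$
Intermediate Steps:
$- \frac{37}{-31} \left(28 + 22\right) = \left(-37\right) \left(- \frac{1}{31}\right) 50 = \frac{37}{31} \cdot 50 = \frac{1850}{31}$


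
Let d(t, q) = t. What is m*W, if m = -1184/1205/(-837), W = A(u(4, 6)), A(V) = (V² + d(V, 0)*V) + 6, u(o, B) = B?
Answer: 30784/336195 ≈ 0.091566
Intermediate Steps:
A(V) = 6 + 2*V² (A(V) = (V² + V*V) + 6 = (V² + V²) + 6 = 2*V² + 6 = 6 + 2*V²)
W = 78 (W = 6 + 2*6² = 6 + 2*36 = 6 + 72 = 78)
m = 1184/1008585 (m = -1184*1/1205*(-1/837) = -1184/1205*(-1/837) = 1184/1008585 ≈ 0.0011739)
m*W = (1184/1008585)*78 = 30784/336195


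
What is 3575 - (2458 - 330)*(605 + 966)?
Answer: -3339513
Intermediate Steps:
3575 - (2458 - 330)*(605 + 966) = 3575 - 2128*1571 = 3575 - 1*3343088 = 3575 - 3343088 = -3339513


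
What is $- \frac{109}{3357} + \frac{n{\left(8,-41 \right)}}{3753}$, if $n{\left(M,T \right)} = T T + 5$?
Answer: $\frac{64825}{155541} \approx 0.41677$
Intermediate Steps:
$n{\left(M,T \right)} = 5 + T^{2}$ ($n{\left(M,T \right)} = T^{2} + 5 = 5 + T^{2}$)
$- \frac{109}{3357} + \frac{n{\left(8,-41 \right)}}{3753} = - \frac{109}{3357} + \frac{5 + \left(-41\right)^{2}}{3753} = \left(-109\right) \frac{1}{3357} + \left(5 + 1681\right) \frac{1}{3753} = - \frac{109}{3357} + 1686 \cdot \frac{1}{3753} = - \frac{109}{3357} + \frac{562}{1251} = \frac{64825}{155541}$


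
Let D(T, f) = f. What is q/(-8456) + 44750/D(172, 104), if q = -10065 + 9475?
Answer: 11827105/27482 ≈ 430.36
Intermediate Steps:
q = -590
q/(-8456) + 44750/D(172, 104) = -590/(-8456) + 44750/104 = -590*(-1/8456) + 44750*(1/104) = 295/4228 + 22375/52 = 11827105/27482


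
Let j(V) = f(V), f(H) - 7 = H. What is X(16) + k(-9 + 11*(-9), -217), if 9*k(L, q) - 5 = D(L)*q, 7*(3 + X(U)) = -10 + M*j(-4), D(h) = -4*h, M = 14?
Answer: -656074/63 ≈ -10414.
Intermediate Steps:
f(H) = 7 + H
j(V) = 7 + V
X(U) = 11/7 (X(U) = -3 + (-10 + 14*(7 - 4))/7 = -3 + (-10 + 14*3)/7 = -3 + (-10 + 42)/7 = -3 + (1/7)*32 = -3 + 32/7 = 11/7)
k(L, q) = 5/9 - 4*L*q/9 (k(L, q) = 5/9 + ((-4*L)*q)/9 = 5/9 + (-4*L*q)/9 = 5/9 - 4*L*q/9)
X(16) + k(-9 + 11*(-9), -217) = 11/7 + (5/9 - 4/9*(-9 + 11*(-9))*(-217)) = 11/7 + (5/9 - 4/9*(-9 - 99)*(-217)) = 11/7 + (5/9 - 4/9*(-108)*(-217)) = 11/7 + (5/9 - 10416) = 11/7 - 93739/9 = -656074/63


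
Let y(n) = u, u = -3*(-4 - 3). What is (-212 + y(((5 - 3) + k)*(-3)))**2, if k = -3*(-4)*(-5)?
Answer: 36481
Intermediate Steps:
k = -60 (k = 12*(-5) = -60)
u = 21 (u = -3*(-7) = 21)
y(n) = 21
(-212 + y(((5 - 3) + k)*(-3)))**2 = (-212 + 21)**2 = (-191)**2 = 36481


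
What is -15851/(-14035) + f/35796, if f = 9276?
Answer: 58132588/41866405 ≈ 1.3885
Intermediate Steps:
-15851/(-14035) + f/35796 = -15851/(-14035) + 9276/35796 = -15851*(-1/14035) + 9276*(1/35796) = 15851/14035 + 773/2983 = 58132588/41866405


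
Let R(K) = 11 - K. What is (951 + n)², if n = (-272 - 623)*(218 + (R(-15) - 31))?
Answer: 35980019856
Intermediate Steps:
n = -190635 (n = (-272 - 623)*(218 + ((11 - 1*(-15)) - 31)) = -895*(218 + ((11 + 15) - 31)) = -895*(218 + (26 - 31)) = -895*(218 - 5) = -895*213 = -190635)
(951 + n)² = (951 - 190635)² = (-189684)² = 35980019856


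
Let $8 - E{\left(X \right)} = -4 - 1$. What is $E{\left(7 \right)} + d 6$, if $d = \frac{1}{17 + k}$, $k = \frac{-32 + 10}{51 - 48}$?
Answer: $\frac{395}{29} \approx 13.621$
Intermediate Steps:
$k = - \frac{22}{3} \approx -7.3333$
$E{\left(X \right)} = 13$ ($E{\left(X \right)} = 8 - \left(-4 - 1\right) = 8 - -5 = 8 + 5 = 13$)
$d = \frac{3}{29}$ ($d = \frac{1}{17 - \frac{22}{3}} = \frac{1}{\frac{29}{3}} = \frac{3}{29} \approx 0.10345$)
$E{\left(7 \right)} + d 6 = 13 + \frac{3}{29} \cdot 6 = 13 + \frac{18}{29} = \frac{395}{29}$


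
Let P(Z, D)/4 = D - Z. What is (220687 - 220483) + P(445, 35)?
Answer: -1436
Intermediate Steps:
P(Z, D) = -4*Z + 4*D (P(Z, D) = 4*(D - Z) = -4*Z + 4*D)
(220687 - 220483) + P(445, 35) = (220687 - 220483) + (-4*445 + 4*35) = 204 + (-1780 + 140) = 204 - 1640 = -1436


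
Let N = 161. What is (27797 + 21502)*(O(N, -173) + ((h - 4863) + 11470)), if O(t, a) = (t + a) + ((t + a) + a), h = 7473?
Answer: 684418017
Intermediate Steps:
O(t, a) = 2*t + 3*a (O(t, a) = (a + t) + ((a + t) + a) = (a + t) + (t + 2*a) = 2*t + 3*a)
(27797 + 21502)*(O(N, -173) + ((h - 4863) + 11470)) = (27797 + 21502)*((2*161 + 3*(-173)) + ((7473 - 4863) + 11470)) = 49299*((322 - 519) + (2610 + 11470)) = 49299*(-197 + 14080) = 49299*13883 = 684418017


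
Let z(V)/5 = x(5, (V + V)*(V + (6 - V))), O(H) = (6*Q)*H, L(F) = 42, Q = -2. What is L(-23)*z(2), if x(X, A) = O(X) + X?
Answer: -11550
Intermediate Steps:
O(H) = -12*H (O(H) = (6*(-2))*H = -12*H)
x(X, A) = -11*X (x(X, A) = -12*X + X = -11*X)
z(V) = -275 (z(V) = 5*(-11*5) = 5*(-55) = -275)
L(-23)*z(2) = 42*(-275) = -11550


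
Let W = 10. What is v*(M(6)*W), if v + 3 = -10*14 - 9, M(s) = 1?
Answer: -1520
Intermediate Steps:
v = -152 (v = -3 + (-10*14 - 9) = -3 + (-140 - 9) = -3 - 149 = -152)
v*(M(6)*W) = -152*10 = -1520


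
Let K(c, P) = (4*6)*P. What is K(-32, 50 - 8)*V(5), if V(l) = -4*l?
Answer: -20160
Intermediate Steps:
K(c, P) = 24*P
K(-32, 50 - 8)*V(5) = (24*(50 - 8))*(-4*5) = (24*42)*(-20) = 1008*(-20) = -20160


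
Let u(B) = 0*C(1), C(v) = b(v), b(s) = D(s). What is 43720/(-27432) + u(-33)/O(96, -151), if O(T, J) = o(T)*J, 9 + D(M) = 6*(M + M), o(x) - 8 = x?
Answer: -5465/3429 ≈ -1.5938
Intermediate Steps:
o(x) = 8 + x
D(M) = -9 + 12*M (D(M) = -9 + 6*(M + M) = -9 + 6*(2*M) = -9 + 12*M)
b(s) = -9 + 12*s
O(T, J) = J*(8 + T) (O(T, J) = (8 + T)*J = J*(8 + T))
C(v) = -9 + 12*v
u(B) = 0 (u(B) = 0*(-9 + 12*1) = 0*(-9 + 12) = 0*3 = 0)
43720/(-27432) + u(-33)/O(96, -151) = 43720/(-27432) + 0/((-151*(8 + 96))) = 43720*(-1/27432) + 0/((-151*104)) = -5465/3429 + 0/(-15704) = -5465/3429 + 0*(-1/15704) = -5465/3429 + 0 = -5465/3429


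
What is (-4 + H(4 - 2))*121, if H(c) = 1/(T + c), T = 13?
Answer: -7139/15 ≈ -475.93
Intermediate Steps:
H(c) = 1/(13 + c)
(-4 + H(4 - 2))*121 = (-4 + 1/(13 + (4 - 2)))*121 = (-4 + 1/(13 + 2))*121 = (-4 + 1/15)*121 = -59/15*121 = -7139/15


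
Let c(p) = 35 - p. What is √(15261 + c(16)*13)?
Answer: 2*√3877 ≈ 124.53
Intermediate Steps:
√(15261 + c(16)*13) = √(15261 + (35 - 1*16)*13) = √(15261 + (35 - 16)*13) = √(15261 + 19*13) = √(15261 + 247) = √15508 = 2*√3877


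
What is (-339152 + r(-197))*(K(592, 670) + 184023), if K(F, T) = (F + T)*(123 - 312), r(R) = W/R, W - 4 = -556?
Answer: 3640941302040/197 ≈ 1.8482e+10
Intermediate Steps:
W = -552 (W = 4 - 556 = -552)
r(R) = -552/R
K(F, T) = -189*F - 189*T (K(F, T) = (F + T)*(-189) = -189*F - 189*T)
(-339152 + r(-197))*(K(592, 670) + 184023) = (-339152 - 552/(-197))*((-189*592 - 189*670) + 184023) = (-339152 - 552*(-1/197))*((-111888 - 126630) + 184023) = (-339152 + 552/197)*(-238518 + 184023) = -66812392/197*(-54495) = 3640941302040/197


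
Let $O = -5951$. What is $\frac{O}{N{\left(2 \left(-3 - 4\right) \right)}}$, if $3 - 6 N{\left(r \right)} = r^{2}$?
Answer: $\frac{35706}{193} \approx 185.01$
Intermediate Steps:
$N{\left(r \right)} = \frac{1}{2} - \frac{r^{2}}{6}$
$\frac{O}{N{\left(2 \left(-3 - 4\right) \right)}} = - \frac{5951}{\frac{1}{2} - \frac{\left(2 \left(-3 - 4\right)\right)^{2}}{6}} = - \frac{5951}{\frac{1}{2} - \frac{\left(2 \left(-7\right)\right)^{2}}{6}} = - \frac{5951}{\frac{1}{2} - \frac{\left(-14\right)^{2}}{6}} = - \frac{5951}{\frac{1}{2} - \frac{98}{3}} = - \frac{5951}{- \frac{193}{6}} = \left(-5951\right) \left(- \frac{6}{193}\right) = \frac{35706}{193}$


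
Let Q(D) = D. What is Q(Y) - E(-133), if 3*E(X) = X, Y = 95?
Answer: 418/3 ≈ 139.33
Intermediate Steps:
E(X) = X/3
Q(Y) - E(-133) = 95 - (-133)/3 = 95 - 1*(-133/3) = 95 + 133/3 = 418/3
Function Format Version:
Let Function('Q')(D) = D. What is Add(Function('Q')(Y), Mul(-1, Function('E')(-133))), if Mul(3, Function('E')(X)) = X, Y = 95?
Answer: Rational(418, 3) ≈ 139.33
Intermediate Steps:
Function('E')(X) = Mul(Rational(1, 3), X)
Add(Function('Q')(Y), Mul(-1, Function('E')(-133))) = Add(95, Mul(-1, Mul(Rational(1, 3), -133))) = Add(95, Mul(-1, Rational(-133, 3))) = Add(95, Rational(133, 3)) = Rational(418, 3)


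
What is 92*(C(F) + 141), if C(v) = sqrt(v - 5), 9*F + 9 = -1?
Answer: 12972 + 92*I*sqrt(55)/3 ≈ 12972.0 + 227.43*I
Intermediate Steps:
F = -10/9 (F = -1 + (1/9)*(-1) = -1 - 1/9 = -10/9 ≈ -1.1111)
C(v) = sqrt(-5 + v)
92*(C(F) + 141) = 92*(sqrt(-5 - 10/9) + 141) = 92*(sqrt(-55/9) + 141) = 92*(I*sqrt(55)/3 + 141) = 92*(141 + I*sqrt(55)/3) = 12972 + 92*I*sqrt(55)/3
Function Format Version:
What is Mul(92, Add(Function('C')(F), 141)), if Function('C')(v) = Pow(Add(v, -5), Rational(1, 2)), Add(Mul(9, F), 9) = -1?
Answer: Add(12972, Mul(Rational(92, 3), I, Pow(55, Rational(1, 2)))) ≈ Add(12972., Mul(227.43, I))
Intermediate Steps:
F = Rational(-10, 9) (F = Add(-1, Mul(Rational(1, 9), -1)) = Add(-1, Rational(-1, 9)) = Rational(-10, 9) ≈ -1.1111)
Function('C')(v) = Pow(Add(-5, v), Rational(1, 2))
Mul(92, Add(Function('C')(F), 141)) = Mul(92, Add(Pow(Add(-5, Rational(-10, 9)), Rational(1, 2)), 141)) = Mul(92, Add(Pow(Rational(-55, 9), Rational(1, 2)), 141)) = Mul(92, Add(Mul(Rational(1, 3), I, Pow(55, Rational(1, 2))), 141)) = Mul(92, Add(141, Mul(Rational(1, 3), I, Pow(55, Rational(1, 2))))) = Add(12972, Mul(Rational(92, 3), I, Pow(55, Rational(1, 2))))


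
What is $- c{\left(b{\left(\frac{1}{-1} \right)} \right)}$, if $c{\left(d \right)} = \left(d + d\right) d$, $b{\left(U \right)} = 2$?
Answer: $-8$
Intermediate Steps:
$c{\left(d \right)} = 2 d^{2}$ ($c{\left(d \right)} = 2 d d = 2 d^{2}$)
$- c{\left(b{\left(\frac{1}{-1} \right)} \right)} = - 2 \cdot 2^{2} = - 2 \cdot 4 = \left(-1\right) 8 = -8$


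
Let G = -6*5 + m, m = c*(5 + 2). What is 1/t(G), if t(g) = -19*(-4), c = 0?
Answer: 1/76 ≈ 0.013158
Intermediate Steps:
m = 0 (m = 0*(5 + 2) = 0*7 = 0)
G = -30 (G = -6*5 + 0 = -30 + 0 = -30)
t(g) = 76
1/t(G) = 1/76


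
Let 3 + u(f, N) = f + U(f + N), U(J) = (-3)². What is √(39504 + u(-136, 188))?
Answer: √39374 ≈ 198.43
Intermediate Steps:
U(J) = 9
u(f, N) = 6 + f (u(f, N) = -3 + (f + 9) = -3 + (9 + f) = 6 + f)
√(39504 + u(-136, 188)) = √(39504 + (6 - 136)) = √(39504 - 130) = √39374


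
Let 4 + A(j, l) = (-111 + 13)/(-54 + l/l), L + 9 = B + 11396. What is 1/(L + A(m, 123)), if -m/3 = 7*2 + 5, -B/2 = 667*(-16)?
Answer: 53/1734629 ≈ 3.0554e-5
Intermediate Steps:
B = 21344 (B = -1334*(-16) = -2*(-10672) = 21344)
m = -57 (m = -3*(7*2 + 5) = -3*(14 + 5) = -3*19 = -57)
L = 32731 (L = -9 + (21344 + 11396) = -9 + 32740 = 32731)
A(j, l) = -114/53 (A(j, l) = -4 + (-111 + 13)/(-54 + l/l) = -4 - 98/(-54 + 1) = -4 - 98/(-53) = -4 - 98*(-1/53) = -4 + 98/53 = -114/53)
1/(L + A(m, 123)) = 1/(32731 - 114/53) = 1/(1734629/53) = 53/1734629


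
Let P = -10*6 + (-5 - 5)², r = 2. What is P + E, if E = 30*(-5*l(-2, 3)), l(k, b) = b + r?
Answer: -710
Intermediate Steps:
l(k, b) = 2 + b (l(k, b) = b + 2 = 2 + b)
P = 40 (P = -60 + (-10)² = -60 + 100 = 40)
E = -750 (E = 30*(-5*(2 + 3)) = 30*(-5*5) = 30*(-25) = -750)
P + E = 40 - 750 = -710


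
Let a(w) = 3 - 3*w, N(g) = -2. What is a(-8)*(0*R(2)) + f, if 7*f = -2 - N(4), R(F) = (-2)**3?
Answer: 0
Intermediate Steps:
R(F) = -8
f = 0 (f = (-2 - 1*(-2))/7 = (-2 + 2)/7 = (1/7)*0 = 0)
a(-8)*(0*R(2)) + f = (3 - 3*(-8))*(0*(-8)) + 0 = (3 + 24)*0 + 0 = 27*0 + 0 = 0 + 0 = 0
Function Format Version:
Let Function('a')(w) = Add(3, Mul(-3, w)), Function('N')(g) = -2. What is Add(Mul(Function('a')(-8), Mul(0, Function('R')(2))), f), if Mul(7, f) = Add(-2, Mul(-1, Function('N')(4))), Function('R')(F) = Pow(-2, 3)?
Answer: 0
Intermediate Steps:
Function('R')(F) = -8
f = 0 (f = Mul(Rational(1, 7), Add(-2, Mul(-1, -2))) = Mul(Rational(1, 7), Add(-2, 2)) = Mul(Rational(1, 7), 0) = 0)
Add(Mul(Function('a')(-8), Mul(0, Function('R')(2))), f) = Add(Mul(Add(3, Mul(-3, -8)), Mul(0, -8)), 0) = Add(Mul(Add(3, 24), 0), 0) = Add(Mul(27, 0), 0) = Add(0, 0) = 0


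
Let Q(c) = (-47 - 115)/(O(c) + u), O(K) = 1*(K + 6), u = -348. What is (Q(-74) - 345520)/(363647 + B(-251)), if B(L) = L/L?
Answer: -71868079/75638784 ≈ -0.95015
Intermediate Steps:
O(K) = 6 + K (O(K) = 1*(6 + K) = 6 + K)
Q(c) = -162/(-342 + c) (Q(c) = (-47 - 115)/((6 + c) - 348) = -162/(-342 + c))
B(L) = 1
(Q(-74) - 345520)/(363647 + B(-251)) = (-162/(-342 - 74) - 345520)/(363647 + 1) = (-162/(-416) - 345520)/363648 = (-162*(-1/416) - 345520)*(1/363648) = (81/208 - 345520)*(1/363648) = -71868079/208*1/363648 = -71868079/75638784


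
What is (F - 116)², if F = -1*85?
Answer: 40401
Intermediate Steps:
F = -85
(F - 116)² = (-85 - 116)² = (-201)² = 40401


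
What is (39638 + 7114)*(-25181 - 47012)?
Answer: -3375167136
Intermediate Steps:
(39638 + 7114)*(-25181 - 47012) = 46752*(-72193) = -3375167136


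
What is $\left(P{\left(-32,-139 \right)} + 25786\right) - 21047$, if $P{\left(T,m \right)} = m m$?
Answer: $24060$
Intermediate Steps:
$P{\left(T,m \right)} = m^{2}$
$\left(P{\left(-32,-139 \right)} + 25786\right) - 21047 = \left(\left(-139\right)^{2} + 25786\right) - 21047 = \left(19321 + 25786\right) - 21047 = 45107 - 21047 = 24060$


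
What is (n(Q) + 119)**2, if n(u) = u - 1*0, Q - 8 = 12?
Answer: 19321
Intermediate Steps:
Q = 20 (Q = 8 + 12 = 20)
n(u) = u (n(u) = u + 0 = u)
(n(Q) + 119)**2 = (20 + 119)**2 = 139**2 = 19321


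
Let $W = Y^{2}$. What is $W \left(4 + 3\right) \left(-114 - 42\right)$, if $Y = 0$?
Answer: $0$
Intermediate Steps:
$W = 0$ ($W = 0^{2} = 0$)
$W \left(4 + 3\right) \left(-114 - 42\right) = 0 \left(4 + 3\right) \left(-114 - 42\right) = 0 \cdot 7 \left(-156\right) = 0 \left(-156\right) = 0$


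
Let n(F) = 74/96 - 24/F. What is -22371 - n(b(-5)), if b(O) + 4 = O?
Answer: -357991/16 ≈ -22374.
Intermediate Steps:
b(O) = -4 + O
n(F) = 37/48 - 24/F (n(F) = 74*(1/96) - 24/F = 37/48 - 24/F)
-22371 - n(b(-5)) = -22371 - (37/48 - 24/(-4 - 5)) = -22371 - (37/48 - 24/(-9)) = -22371 - (37/48 - 24*(-1/9)) = -22371 - (37/48 + 8/3) = -22371 - 1*55/16 = -22371 - 55/16 = -357991/16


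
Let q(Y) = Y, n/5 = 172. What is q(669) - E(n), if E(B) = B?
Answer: -191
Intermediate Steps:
n = 860 (n = 5*172 = 860)
q(669) - E(n) = 669 - 1*860 = 669 - 860 = -191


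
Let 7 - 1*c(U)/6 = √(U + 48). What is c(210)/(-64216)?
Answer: -21/32108 + 3*√258/32108 ≈ 0.00084674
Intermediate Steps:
c(U) = 42 - 6*√(48 + U) (c(U) = 42 - 6*√(U + 48) = 42 - 6*√(48 + U))
c(210)/(-64216) = (42 - 6*√(48 + 210))/(-64216) = (42 - 6*√258)*(-1/64216) = -21/32108 + 3*√258/32108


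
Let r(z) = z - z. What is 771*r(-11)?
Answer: 0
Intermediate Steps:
r(z) = 0
771*r(-11) = 771*0 = 0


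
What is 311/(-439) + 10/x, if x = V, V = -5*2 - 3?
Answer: -8433/5707 ≈ -1.4777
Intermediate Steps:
V = -13 (V = -10 - 3 = -13)
x = -13
311/(-439) + 10/x = 311/(-439) + 10/(-13) = 311*(-1/439) + 10*(-1/13) = -311/439 - 10/13 = -8433/5707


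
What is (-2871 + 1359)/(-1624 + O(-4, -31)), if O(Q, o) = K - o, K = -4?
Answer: 1512/1597 ≈ 0.94678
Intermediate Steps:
O(Q, o) = -4 - o
(-2871 + 1359)/(-1624 + O(-4, -31)) = (-2871 + 1359)/(-1624 + (-4 - 1*(-31))) = -1512/(-1624 + (-4 + 31)) = -1512/(-1624 + 27) = -1512/(-1597) = -1512*(-1/1597) = 1512/1597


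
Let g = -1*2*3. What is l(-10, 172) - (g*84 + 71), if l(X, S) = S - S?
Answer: 433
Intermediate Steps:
g = -6 (g = -2*3 = -6)
l(X, S) = 0
l(-10, 172) - (g*84 + 71) = 0 - (-6*84 + 71) = 0 - (-504 + 71) = 0 - 1*(-433) = 0 + 433 = 433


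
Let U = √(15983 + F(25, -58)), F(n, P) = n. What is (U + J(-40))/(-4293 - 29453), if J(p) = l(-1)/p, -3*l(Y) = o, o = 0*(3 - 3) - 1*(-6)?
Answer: -1/674920 - √4002/16873 ≈ -0.0037507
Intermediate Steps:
o = 6 (o = 0*0 + 6 = 0 + 6 = 6)
l(Y) = -2 (l(Y) = -⅓*6 = -2)
J(p) = -2/p
U = 2*√4002 (U = √(15983 + 25) = √16008 = 2*√4002 ≈ 126.52)
(U + J(-40))/(-4293 - 29453) = (2*√4002 - 2/(-40))/(-4293 - 29453) = (2*√4002 - 2*(-1/40))/(-33746) = (2*√4002 + 1/20)*(-1/33746) = (1/20 + 2*√4002)*(-1/33746) = -1/674920 - √4002/16873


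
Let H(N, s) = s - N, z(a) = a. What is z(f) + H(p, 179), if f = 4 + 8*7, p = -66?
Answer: 305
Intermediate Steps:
f = 60 (f = 4 + 56 = 60)
z(f) + H(p, 179) = 60 + (179 - 1*(-66)) = 60 + (179 + 66) = 60 + 245 = 305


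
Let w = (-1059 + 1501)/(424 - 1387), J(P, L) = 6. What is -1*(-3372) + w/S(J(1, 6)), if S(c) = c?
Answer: 9741487/2889 ≈ 3371.9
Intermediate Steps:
w = -442/963 (w = 442/(-963) = 442*(-1/963) = -442/963 ≈ -0.45898)
-1*(-3372) + w/S(J(1, 6)) = -1*(-3372) - 442/963/6 = 3372 - 442/963*1/6 = 3372 - 221/2889 = 9741487/2889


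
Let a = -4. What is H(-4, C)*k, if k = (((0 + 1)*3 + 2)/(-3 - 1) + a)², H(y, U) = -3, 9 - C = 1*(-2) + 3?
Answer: -1323/16 ≈ -82.688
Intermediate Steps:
C = 8 (C = 9 - (1*(-2) + 3) = 9 - (-2 + 3) = 9 - 1*1 = 9 - 1 = 8)
k = 441/16 (k = (((0 + 1)*3 + 2)/(-3 - 1) - 4)² = ((1*3 + 2)/(-4) - 4)² = ((3 + 2)*(-¼) - 4)² = (5*(-¼) - 4)² = (-5/4 - 4)² = (-21/4)² = 441/16 ≈ 27.563)
H(-4, C)*k = -3*441/16 = -1323/16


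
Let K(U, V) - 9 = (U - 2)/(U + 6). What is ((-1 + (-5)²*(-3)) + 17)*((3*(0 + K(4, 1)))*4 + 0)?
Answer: -32568/5 ≈ -6513.6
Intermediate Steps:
K(U, V) = 9 + (-2 + U)/(6 + U) (K(U, V) = 9 + (U - 2)/(U + 6) = 9 + (-2 + U)/(6 + U))
((-1 + (-5)²*(-3)) + 17)*((3*(0 + K(4, 1)))*4 + 0) = ((-1 + (-5)²*(-3)) + 17)*((3*(0 + 2*(26 + 5*4)/(6 + 4)))*4 + 0) = ((-1 + 25*(-3)) + 17)*((3*(0 + 2*(26 + 20)/10))*4 + 0) = ((-1 - 75) + 17)*((3*(0 + 2*(⅒)*46))*4 + 0) = (-76 + 17)*((3*(0 + 46/5))*4 + 0) = -59*((3*(46/5))*4 + 0) = -59*((138/5)*4 + 0) = -59*(552/5 + 0) = -59*552/5 = -32568/5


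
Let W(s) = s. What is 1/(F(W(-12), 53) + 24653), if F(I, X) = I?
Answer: 1/24641 ≈ 4.0583e-5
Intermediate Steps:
1/(F(W(-12), 53) + 24653) = 1/(-12 + 24653) = 1/24641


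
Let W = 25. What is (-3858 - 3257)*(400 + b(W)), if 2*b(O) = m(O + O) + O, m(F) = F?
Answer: -6225625/2 ≈ -3.1128e+6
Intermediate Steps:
b(O) = 3*O/2 (b(O) = ((O + O) + O)/2 = (2*O + O)/2 = (3*O)/2 = 3*O/2)
(-3858 - 3257)*(400 + b(W)) = (-3858 - 3257)*(400 + (3/2)*25) = -7115*(400 + 75/2) = -7115*875/2 = -6225625/2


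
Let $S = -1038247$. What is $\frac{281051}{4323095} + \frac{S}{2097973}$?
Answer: $- \frac{3898803004842}{9069736586435} \approx -0.42987$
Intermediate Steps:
$\frac{281051}{4323095} + \frac{S}{2097973} = \frac{281051}{4323095} - \frac{1038247}{2097973} = - \frac{3898803004842}{9069736586435}$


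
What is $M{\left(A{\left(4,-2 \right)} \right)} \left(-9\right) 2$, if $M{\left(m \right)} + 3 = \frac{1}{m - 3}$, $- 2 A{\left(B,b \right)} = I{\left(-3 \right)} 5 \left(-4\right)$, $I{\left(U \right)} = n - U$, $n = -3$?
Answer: $60$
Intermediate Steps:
$I{\left(U \right)} = -3 - U$
$A{\left(B,b \right)} = 0$ ($A{\left(B,b \right)} = - \frac{\left(-3 - -3\right) 5 \left(-4\right)}{2} = - \frac{\left(-3 + 3\right) 5 \left(-4\right)}{2} = - \frac{0 \cdot 5 \left(-4\right)}{2} = - \frac{0 \left(-4\right)}{2} = \left(- \frac{1}{2}\right) 0 = 0$)
$M{\left(m \right)} = -3 + \frac{1}{-3 + m}$ ($M{\left(m \right)} = -3 + \frac{1}{m - 3} = -3 + \frac{1}{-3 + m}$)
$M{\left(A{\left(4,-2 \right)} \right)} \left(-9\right) 2 = \frac{10 - 0}{-3 + 0} \left(-9\right) 2 = \frac{10 + 0}{-3} \left(-9\right) 2 = \left(- \frac{1}{3}\right) 10 \left(-9\right) 2 = \left(- \frac{10}{3}\right) \left(-9\right) 2 = 30 \cdot 2 = 60$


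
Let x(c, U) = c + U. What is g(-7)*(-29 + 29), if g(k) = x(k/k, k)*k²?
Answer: 0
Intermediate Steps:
x(c, U) = U + c
g(k) = k²*(1 + k) (g(k) = (k + k/k)*k² = (k + 1)*k² = (1 + k)*k² = k²*(1 + k))
g(-7)*(-29 + 29) = ((-7)²*(1 - 7))*(-29 + 29) = (49*(-6))*0 = -294*0 = 0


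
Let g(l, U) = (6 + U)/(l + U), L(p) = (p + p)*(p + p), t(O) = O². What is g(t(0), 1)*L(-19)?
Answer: 10108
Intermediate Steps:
L(p) = 4*p² (L(p) = (2*p)*(2*p) = 4*p²)
g(l, U) = (6 + U)/(U + l)
g(t(0), 1)*L(-19) = ((6 + 1)/(1 + 0²))*(4*(-19)²) = (7/(1 + 0))*(4*361) = (7/1)*1444 = (1*7)*1444 = 7*1444 = 10108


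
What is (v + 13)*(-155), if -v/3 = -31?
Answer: -16430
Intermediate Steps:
v = 93 (v = -3*(-31) = 93)
(v + 13)*(-155) = (93 + 13)*(-155) = 106*(-155) = -16430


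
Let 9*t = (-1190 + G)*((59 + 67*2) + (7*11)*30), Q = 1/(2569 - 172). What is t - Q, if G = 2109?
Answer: 1837905340/7191 ≈ 2.5558e+5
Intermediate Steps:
Q = 1/2397 ≈ 0.00041719
t = 2300257/9 (t = ((-1190 + 2109)*((59 + 67*2) + (7*11)*30))/9 = (919*((59 + 134) + 77*30))/9 = (919*(193 + 2310))/9 = (919*2503)/9 = (1/9)*2300257 = 2300257/9 ≈ 2.5558e+5)
t - Q = 2300257/9 - 1*1/2397 = 2300257/9 - 1/2397 = 1837905340/7191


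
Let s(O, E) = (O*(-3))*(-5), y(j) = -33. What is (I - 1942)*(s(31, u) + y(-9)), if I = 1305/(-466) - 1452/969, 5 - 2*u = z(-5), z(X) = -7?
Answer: -63277851240/75259 ≈ -8.4080e+5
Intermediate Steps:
u = 6 (u = 5/2 - 1/2*(-7) = 5/2 + 7/2 = 6)
s(O, E) = 15*O (s(O, E) = -3*O*(-5) = 15*O)
I = -647059/150518 (I = 1305*(-1/466) - 1452*1/969 = -1305/466 - 484/323 = -647059/150518 ≈ -4.2989)
(I - 1942)*(s(31, u) + y(-9)) = (-647059/150518 - 1942)*(15*31 - 33) = -292953015*(465 - 33)/150518 = -292953015/150518*432 = -63277851240/75259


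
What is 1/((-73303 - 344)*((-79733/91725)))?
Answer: 30575/1957365417 ≈ 1.5620e-5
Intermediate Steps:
1/((-73303 - 344)*((-79733/91725))) = 1/((-73647)*((-79733*1/91725))) = -1/(73647*(-79733/91725)) = -1/73647*(-91725/79733) = 30575/1957365417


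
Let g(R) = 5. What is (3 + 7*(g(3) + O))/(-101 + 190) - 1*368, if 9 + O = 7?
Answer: -32728/89 ≈ -367.73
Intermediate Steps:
O = -2 (O = -9 + 7 = -2)
(3 + 7*(g(3) + O))/(-101 + 190) - 1*368 = (3 + 7*(5 - 2))/(-101 + 190) - 1*368 = (3 + 7*3)/89 - 368 = (3 + 21)*(1/89) - 368 = 24*(1/89) - 368 = 24/89 - 368 = -32728/89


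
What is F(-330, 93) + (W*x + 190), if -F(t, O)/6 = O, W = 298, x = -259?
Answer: -77550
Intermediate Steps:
F(t, O) = -6*O
F(-330, 93) + (W*x + 190) = -6*93 + (298*(-259) + 190) = -558 + (-77182 + 190) = -558 - 76992 = -77550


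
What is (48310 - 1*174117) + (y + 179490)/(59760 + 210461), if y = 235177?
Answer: -33995278680/270221 ≈ -1.2581e+5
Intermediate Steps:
(48310 - 1*174117) + (y + 179490)/(59760 + 210461) = (48310 - 1*174117) + (235177 + 179490)/(59760 + 210461) = (48310 - 174117) + 414667/270221 = -125807 + 414667*(1/270221) = -125807 + 414667/270221 = -33995278680/270221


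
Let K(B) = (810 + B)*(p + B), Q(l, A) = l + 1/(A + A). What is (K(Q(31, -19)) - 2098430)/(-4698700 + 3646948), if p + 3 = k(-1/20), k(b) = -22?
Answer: 1007626227/506243296 ≈ 1.9904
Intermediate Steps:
p = -25 (p = -3 - 22 = -25)
Q(l, A) = l + 1/(2*A)
K(B) = (-25 + B)*(810 + B) (K(B) = (810 + B)*(-25 + B) = (-25 + B)*(810 + B))
(K(Q(31, -19)) - 2098430)/(-4698700 + 3646948) = ((-20250 + (31 + (½)/(-19))² + 785*(31 + (½)/(-19))) - 2098430)/(-4698700 + 3646948) = ((-20250 + (31 + (½)*(-1/19))² + 785*(31 + (½)*(-1/19))) - 2098430)/(-1051752) = ((-20250 + (31 - 1/38)² + 785*(31 - 1/38)) - 2098430)*(-1/1051752) = ((-20250 + (1177/38)² + 785*(1177/38)) - 2098430)*(-1/1051752) = ((-20250 + 1385329/1444 + 923945/38) - 2098430)*(-1/1051752) = (7254239/1444 - 2098430)*(-1/1051752) = -3022878681/1444*(-1/1051752) = 1007626227/506243296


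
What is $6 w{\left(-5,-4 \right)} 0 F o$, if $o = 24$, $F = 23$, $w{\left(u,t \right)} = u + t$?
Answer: $0$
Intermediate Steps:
$w{\left(u,t \right)} = t + u$
$6 w{\left(-5,-4 \right)} 0 F o = 6 \left(-4 - 5\right) 0 \cdot 23 \cdot 24 = 6 \left(-9\right) 0 \cdot 23 \cdot 24 = \left(-54\right) 0 \cdot 23 \cdot 24 = 0 \cdot 23 \cdot 24 = 0 \cdot 24 = 0$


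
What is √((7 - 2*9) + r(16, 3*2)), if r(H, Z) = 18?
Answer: √7 ≈ 2.6458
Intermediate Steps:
√((7 - 2*9) + r(16, 3*2)) = √((7 - 2*9) + 18) = √((7 - 18) + 18) = √(-11 + 18) = √7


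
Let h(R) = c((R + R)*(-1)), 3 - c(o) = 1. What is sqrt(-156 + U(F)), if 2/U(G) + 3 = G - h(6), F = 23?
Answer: I*sqrt(1403)/3 ≈ 12.486*I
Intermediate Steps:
c(o) = 2 (c(o) = 3 - 1*1 = 3 - 1 = 2)
h(R) = 2
U(G) = 2/(-5 + G) (U(G) = 2/(-3 + (G - 1*2)) = 2/(-3 + (G - 2)) = 2/(-3 + (-2 + G)) = 2/(-5 + G))
sqrt(-156 + U(F)) = sqrt(-156 + 2/(-5 + 23)) = sqrt(-156 + 2/18) = sqrt(-156 + 2*(1/18)) = sqrt(-156 + 1/9) = sqrt(-1403/9) = I*sqrt(1403)/3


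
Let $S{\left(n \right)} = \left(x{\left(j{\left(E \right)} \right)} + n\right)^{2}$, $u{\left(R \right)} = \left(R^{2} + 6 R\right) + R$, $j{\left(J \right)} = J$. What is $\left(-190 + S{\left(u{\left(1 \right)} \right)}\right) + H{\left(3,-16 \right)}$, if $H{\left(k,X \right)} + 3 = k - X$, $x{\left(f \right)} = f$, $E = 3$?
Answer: $-53$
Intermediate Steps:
$H{\left(k,X \right)} = -3 + k - X$ ($H{\left(k,X \right)} = -3 - \left(X - k\right) = -3 + k - X$)
$u{\left(R \right)} = R^{2} + 7 R$
$S{\left(n \right)} = \left(3 + n\right)^{2}$
$\left(-190 + S{\left(u{\left(1 \right)} \right)}\right) + H{\left(3,-16 \right)} = \left(-190 + \left(3 + 1 \left(7 + 1\right)\right)^{2}\right) - -16 = \left(-190 + \left(3 + 1 \cdot 8\right)^{2}\right) + \left(-3 + 3 + 16\right) = \left(-190 + \left(3 + 8\right)^{2}\right) + 16 = \left(-190 + 11^{2}\right) + 16 = \left(-190 + 121\right) + 16 = -69 + 16 = -53$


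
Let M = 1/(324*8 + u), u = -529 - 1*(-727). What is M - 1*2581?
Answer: -7200989/2790 ≈ -2581.0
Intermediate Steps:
u = 198 (u = -529 + 727 = 198)
M = 1/2790 (M = 1/(324*8 + 198) = 1/(2592 + 198) = 1/2790 ≈ 0.00035842)
M - 1*2581 = 1/2790 - 1*2581 = 1/2790 - 2581 = -7200989/2790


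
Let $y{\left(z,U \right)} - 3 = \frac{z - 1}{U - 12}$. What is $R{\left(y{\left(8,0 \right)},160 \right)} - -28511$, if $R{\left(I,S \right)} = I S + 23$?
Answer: $\frac{86762}{3} \approx 28921.0$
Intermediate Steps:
$y{\left(z,U \right)} = 3 + \frac{-1 + z}{-12 + U}$ ($y{\left(z,U \right)} = 3 + \frac{z - 1}{U - 12} = 3 + \frac{-1 + z}{-12 + U}$)
$R{\left(I,S \right)} = 23 + I S$
$R{\left(y{\left(8,0 \right)},160 \right)} - -28511 = \left(23 + \frac{-37 + 8 + 3 \cdot 0}{-12 + 0} \cdot 160\right) - -28511 = \left(23 + \frac{-37 + 8 + 0}{-12} \cdot 160\right) + 28511 = \left(23 + \left(- \frac{1}{12}\right) \left(-29\right) 160\right) + 28511 = \left(23 + \frac{29}{12} \cdot 160\right) + 28511 = \left(23 + \frac{1160}{3}\right) + 28511 = \frac{1229}{3} + 28511 = \frac{86762}{3}$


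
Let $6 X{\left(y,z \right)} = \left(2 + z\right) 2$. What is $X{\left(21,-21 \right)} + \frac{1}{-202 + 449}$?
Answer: $- \frac{4690}{741} \approx -6.3293$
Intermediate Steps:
$X{\left(y,z \right)} = \frac{2}{3} + \frac{z}{3}$ ($X{\left(y,z \right)} = \frac{\left(2 + z\right) 2}{6} = \frac{4 + 2 z}{6} = \frac{2}{3} + \frac{z}{3}$)
$X{\left(21,-21 \right)} + \frac{1}{-202 + 449} = \left(\frac{2}{3} + \frac{1}{3} \left(-21\right)\right) + \frac{1}{-202 + 449} = \left(\frac{2}{3} - 7\right) + \frac{1}{247} = - \frac{19}{3} + \frac{1}{247} = - \frac{4690}{741}$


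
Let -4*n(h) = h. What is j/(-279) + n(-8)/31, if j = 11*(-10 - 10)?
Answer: 238/279 ≈ 0.85305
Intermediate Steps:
n(h) = -h/4
j = -220 (j = 11*(-20) = -220)
j/(-279) + n(-8)/31 = -220/(-279) - 1/4*(-8)/31 = -220*(-1/279) + 2*(1/31) = 220/279 + 2/31 = 238/279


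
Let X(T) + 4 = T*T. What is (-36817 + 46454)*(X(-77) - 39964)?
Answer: -328033843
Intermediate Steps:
X(T) = -4 + T² (X(T) = -4 + T*T = -4 + T²)
(-36817 + 46454)*(X(-77) - 39964) = (-36817 + 46454)*((-4 + (-77)²) - 39964) = 9637*((-4 + 5929) - 39964) = 9637*(5925 - 39964) = 9637*(-34039) = -328033843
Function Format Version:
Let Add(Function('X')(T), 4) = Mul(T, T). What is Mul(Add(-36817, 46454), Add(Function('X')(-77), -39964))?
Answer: -328033843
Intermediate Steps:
Function('X')(T) = Add(-4, Pow(T, 2)) (Function('X')(T) = Add(-4, Mul(T, T)) = Add(-4, Pow(T, 2)))
Mul(Add(-36817, 46454), Add(Function('X')(-77), -39964)) = Mul(Add(-36817, 46454), Add(Add(-4, Pow(-77, 2)), -39964)) = Mul(9637, Add(Add(-4, 5929), -39964)) = Mul(9637, Add(5925, -39964)) = Mul(9637, -34039) = -328033843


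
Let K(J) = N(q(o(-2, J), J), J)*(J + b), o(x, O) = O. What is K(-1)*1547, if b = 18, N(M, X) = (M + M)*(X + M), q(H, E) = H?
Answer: 105196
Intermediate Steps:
N(M, X) = 2*M*(M + X) (N(M, X) = (2*M)*(M + X) = 2*M*(M + X))
K(J) = 4*J²*(18 + J) (K(J) = (2*J*(J + J))*(J + 18) = (2*J*(2*J))*(18 + J) = (4*J²)*(18 + J) = 4*J²*(18 + J))
K(-1)*1547 = (4*(-1)²*(18 - 1))*1547 = (4*1*17)*1547 = 68*1547 = 105196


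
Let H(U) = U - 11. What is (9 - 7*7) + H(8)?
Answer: -43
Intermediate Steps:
H(U) = -11 + U
(9 - 7*7) + H(8) = (9 - 7*7) + (-11 + 8) = (9 - 49) - 3 = -40 - 3 = -43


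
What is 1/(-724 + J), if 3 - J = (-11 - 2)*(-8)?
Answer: -1/825 ≈ -0.0012121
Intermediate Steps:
J = -101 (J = 3 - (-11 - 2)*(-8) = 3 - (-13)*(-8) = 3 - 1*104 = 3 - 104 = -101)
1/(-724 + J) = 1/(-724 - 101) = 1/(-825) = -1/825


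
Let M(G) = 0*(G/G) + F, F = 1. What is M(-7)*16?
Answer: 16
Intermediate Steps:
M(G) = 1 (M(G) = 0*(G/G) + 1 = 0*1 + 1 = 0 + 1 = 1)
M(-7)*16 = 1*16 = 16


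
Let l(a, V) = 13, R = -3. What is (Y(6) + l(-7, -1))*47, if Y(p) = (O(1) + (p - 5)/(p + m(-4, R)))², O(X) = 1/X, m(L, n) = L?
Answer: 2867/4 ≈ 716.75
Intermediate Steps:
Y(p) = (1 + (-5 + p)/(-4 + p))² (Y(p) = (1/1 + (p - 5)/(p - 4))² = (1 + (-5 + p)/(-4 + p))²)
(Y(6) + l(-7, -1))*47 = ((-9 + 2*6)²/(-4 + 6)² + 13)*47 = ((-9 + 12)²/2² + 13)*47 = (3²*(¼) + 13)*47 = (9*(¼) + 13)*47 = (9/4 + 13)*47 = (61/4)*47 = 2867/4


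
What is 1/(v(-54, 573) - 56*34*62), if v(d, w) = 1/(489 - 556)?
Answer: -67/7909217 ≈ -8.4711e-6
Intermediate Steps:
v(d, w) = -1/67 (v(d, w) = 1/(-67) = -1/67)
1/(v(-54, 573) - 56*34*62) = 1/(-1/67 - 56*34*62) = 1/(-1/67 - 1904*62) = 1/(-1/67 - 118048) = 1/(-7909217/67) = -67/7909217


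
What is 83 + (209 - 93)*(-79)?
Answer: -9081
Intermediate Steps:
83 + (209 - 93)*(-79) = 83 + 116*(-79) = 83 - 9164 = -9081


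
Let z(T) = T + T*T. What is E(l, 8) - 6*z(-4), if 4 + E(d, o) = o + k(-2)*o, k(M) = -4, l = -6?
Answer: -100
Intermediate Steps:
E(d, o) = -4 - 3*o (E(d, o) = -4 + (o - 4*o) = -4 - 3*o)
z(T) = T + T²
E(l, 8) - 6*z(-4) = (-4 - 3*8) - (-24)*(1 - 4) = (-4 - 24) - (-24)*(-3) = -28 - 6*12 = -28 - 72 = -100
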